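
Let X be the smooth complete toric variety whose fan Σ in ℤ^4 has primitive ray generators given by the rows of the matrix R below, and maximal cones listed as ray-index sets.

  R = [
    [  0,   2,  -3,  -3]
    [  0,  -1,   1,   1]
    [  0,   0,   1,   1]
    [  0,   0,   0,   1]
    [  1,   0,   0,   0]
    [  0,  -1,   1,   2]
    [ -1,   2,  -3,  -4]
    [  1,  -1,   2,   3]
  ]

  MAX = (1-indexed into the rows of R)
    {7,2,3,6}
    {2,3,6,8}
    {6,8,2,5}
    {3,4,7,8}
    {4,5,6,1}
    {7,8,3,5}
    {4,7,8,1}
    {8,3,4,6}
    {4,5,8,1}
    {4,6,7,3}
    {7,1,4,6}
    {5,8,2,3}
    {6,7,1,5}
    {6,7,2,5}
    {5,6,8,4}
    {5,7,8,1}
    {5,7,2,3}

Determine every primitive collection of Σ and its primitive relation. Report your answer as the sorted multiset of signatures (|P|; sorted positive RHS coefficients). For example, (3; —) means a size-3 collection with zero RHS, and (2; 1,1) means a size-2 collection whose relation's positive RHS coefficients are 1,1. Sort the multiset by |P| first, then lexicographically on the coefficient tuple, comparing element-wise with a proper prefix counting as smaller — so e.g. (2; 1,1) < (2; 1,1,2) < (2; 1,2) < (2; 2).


Δ(Σ) — 8 vertices, 9 min non-faces:

  P = {2,4}:  v_{2} + v_{4} = v_{6}  ⟹  sig = (2; 1)
  P = {1,2}:  v_{1} + v_{2} = v_{5} + v_{6} + v_{7}  ⟹  sig = (2; 1,1,1)
  P = {1,3}:  v_{1} + v_{3} = 2·v_{7} + 2·v_{8}  ⟹  sig = (2; 2,2)
  P = {2,7,8}:  v_{2} + v_{7} + v_{8} = 0  ⟹  sig = (3; —)
  P = {3,5,6}:  v_{3} + v_{5} + v_{6} = v_{8}  ⟹  sig = (3; 1)
  P = {4,5,7}:  v_{4} + v_{5} + v_{7} = v_{1}  ⟹  sig = (3; 1)
  P = {6,7,8}:  v_{6} + v_{7} + v_{8} = v_{4}  ⟹  sig = (3; 1)
  P = {1,6,8}:  v_{1} + v_{6} + v_{8} = 2·v_{4} + v_{5}  ⟹  sig = (3; 1,2)
  P = {3,4,5}:  v_{3} + v_{4} + v_{5} = v_{7} + 2·v_{8}  ⟹  sig = (3; 1,2)

so the primitive-relation signature multiset is
    |P|=2: 3 collections, coeffs (1), (1,1,1), (2,2)
    |P|=3: 6 collections, coeffs (), (1), (1), (1), (1,2), (1,2)


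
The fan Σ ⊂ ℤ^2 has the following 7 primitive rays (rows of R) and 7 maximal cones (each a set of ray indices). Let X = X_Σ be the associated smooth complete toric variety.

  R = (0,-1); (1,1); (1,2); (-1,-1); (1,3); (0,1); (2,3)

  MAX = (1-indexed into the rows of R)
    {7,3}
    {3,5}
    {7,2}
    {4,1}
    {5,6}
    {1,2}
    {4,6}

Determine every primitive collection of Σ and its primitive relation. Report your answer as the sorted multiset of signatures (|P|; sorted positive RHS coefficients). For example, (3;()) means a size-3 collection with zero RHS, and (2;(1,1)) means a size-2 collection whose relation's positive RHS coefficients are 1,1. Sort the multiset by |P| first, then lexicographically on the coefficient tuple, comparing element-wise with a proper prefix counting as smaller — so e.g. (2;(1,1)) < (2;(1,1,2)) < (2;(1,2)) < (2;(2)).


|primitive collections| = 14. Relations:

  • {1,6}:  v_{1} + v_{6} = 0  so sig = (2;())
  • {2,4}:  v_{2} + v_{4} = 0  so sig = (2;())
  • {1,3}:  v_{1} + v_{3} = v_{2}  so sig = (2;(1))
  • {1,5}:  v_{1} + v_{5} = v_{3}  so sig = (2;(1))
  • {2,3}:  v_{2} + v_{3} = v_{7}  so sig = (2;(1))
  • {2,6}:  v_{2} + v_{6} = v_{3}  so sig = (2;(1))
  • {3,4}:  v_{3} + v_{4} = v_{6}  so sig = (2;(1))
  • {3,6}:  v_{3} + v_{6} = v_{5}  so sig = (2;(1))
  • {4,7}:  v_{4} + v_{7} = v_{3}  so sig = (2;(1))
  • {1,7}:  v_{1} + v_{7} = 2·v_{2}  so sig = (2;(2))
  • {2,5}:  v_{2} + v_{5} = 2·v_{3}  so sig = (2;(2))
  • {4,5}:  v_{4} + v_{5} = 2·v_{6}  so sig = (2;(2))
  • {6,7}:  v_{6} + v_{7} = 2·v_{3}  so sig = (2;(2))
  • {5,7}:  v_{5} + v_{7} = 3·v_{3}  so sig = (2;(3))

Sorted signature multiset PRS(X):
{ (2;()) ×2,  (2;(1)) ×7,  (2;(2)) ×4,  (2;(3)) }


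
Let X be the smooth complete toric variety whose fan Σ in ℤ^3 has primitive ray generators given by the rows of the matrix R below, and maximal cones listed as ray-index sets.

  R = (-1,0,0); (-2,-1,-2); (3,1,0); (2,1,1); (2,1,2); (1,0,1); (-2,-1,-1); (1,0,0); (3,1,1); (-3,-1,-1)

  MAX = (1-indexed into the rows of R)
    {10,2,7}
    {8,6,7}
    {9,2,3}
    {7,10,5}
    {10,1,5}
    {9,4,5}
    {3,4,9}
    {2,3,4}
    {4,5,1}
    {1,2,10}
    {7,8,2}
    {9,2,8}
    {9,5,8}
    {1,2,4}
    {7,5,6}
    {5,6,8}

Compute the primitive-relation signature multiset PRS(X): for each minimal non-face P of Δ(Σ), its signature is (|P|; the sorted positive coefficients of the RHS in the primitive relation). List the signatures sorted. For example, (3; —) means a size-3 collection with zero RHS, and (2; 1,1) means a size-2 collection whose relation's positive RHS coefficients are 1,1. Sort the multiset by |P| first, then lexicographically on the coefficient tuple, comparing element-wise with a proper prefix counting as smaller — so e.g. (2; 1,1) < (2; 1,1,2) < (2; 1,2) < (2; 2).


23 collections generate NE(X_Σ); each relation:

  P={1,8}:  v_{1} + v_{8} = 0 ; sig = (2; —)
  P={2,5}:  v_{2} + v_{5} = 0 ; sig = (2; —)
  P={4,7}:  v_{4} + v_{7} = 0 ; sig = (2; —)
  P={9,10}:  v_{9} + v_{10} = 0 ; sig = (2; —)
  P={1,7}:  v_{1} + v_{7} = v_{10} ; sig = (2; 1)
  P={1,9}:  v_{1} + v_{9} = v_{4} ; sig = (2; 1)
  P={4,8}:  v_{4} + v_{8} = v_{9} ; sig = (2; 1)
  P={4,10}:  v_{4} + v_{10} = v_{1} ; sig = (2; 1)
  P={7,9}:  v_{7} + v_{9} = v_{8} ; sig = (2; 1)
  P={8,10}:  v_{8} + v_{10} = v_{7} ; sig = (2; 1)
  P={1,6}:  v_{1} + v_{6} = v_{5} + v_{7} ; sig = (2; 1,1)
  P={2,6}:  v_{2} + v_{6} = v_{7} + v_{8} ; sig = (2; 1,1)
  P={3,5}:  v_{3} + v_{5} = v_{4} + v_{9} ; sig = (2; 1,1)
  P={3,6}:  v_{3} + v_{6} = v_{8} + v_{9} ; sig = (2; 1,1)
  P={3,7}:  v_{3} + v_{7} = v_{2} + v_{9} ; sig = (2; 1,1)
  P={3,10}:  v_{3} + v_{10} = v_{2} + v_{4} ; sig = (2; 1,1)
  P={4,6}:  v_{4} + v_{6} = v_{5} + v_{8} ; sig = (2; 1,1)
  P={1,3}:  v_{1} + v_{3} = v_{2} + 2·v_{4} ; sig = (2; 1,2)
  P={3,8}:  v_{3} + v_{8} = v_{2} + 2·v_{9} ; sig = (2; 1,2)
  P={6,9}:  v_{6} + v_{9} = v_{5} + 2·v_{8} ; sig = (2; 1,2)
  P={6,10}:  v_{6} + v_{10} = v_{5} + 2·v_{7} ; sig = (2; 1,2)
  P={2,4,9}:  v_{2} + v_{4} + v_{9} = v_{3} ; sig = (3; 1)
  P={5,7,8}:  v_{5} + v_{7} + v_{8} = v_{6} ; sig = (3; 1)

Signatures (|P|; sorted positive RHS coefficients), sorted:
{ (2; —) ×4,  (2; 1) ×6,  (2; 1,1) ×7,  (2; 1,2) ×4,  (3; 1) ×2 }


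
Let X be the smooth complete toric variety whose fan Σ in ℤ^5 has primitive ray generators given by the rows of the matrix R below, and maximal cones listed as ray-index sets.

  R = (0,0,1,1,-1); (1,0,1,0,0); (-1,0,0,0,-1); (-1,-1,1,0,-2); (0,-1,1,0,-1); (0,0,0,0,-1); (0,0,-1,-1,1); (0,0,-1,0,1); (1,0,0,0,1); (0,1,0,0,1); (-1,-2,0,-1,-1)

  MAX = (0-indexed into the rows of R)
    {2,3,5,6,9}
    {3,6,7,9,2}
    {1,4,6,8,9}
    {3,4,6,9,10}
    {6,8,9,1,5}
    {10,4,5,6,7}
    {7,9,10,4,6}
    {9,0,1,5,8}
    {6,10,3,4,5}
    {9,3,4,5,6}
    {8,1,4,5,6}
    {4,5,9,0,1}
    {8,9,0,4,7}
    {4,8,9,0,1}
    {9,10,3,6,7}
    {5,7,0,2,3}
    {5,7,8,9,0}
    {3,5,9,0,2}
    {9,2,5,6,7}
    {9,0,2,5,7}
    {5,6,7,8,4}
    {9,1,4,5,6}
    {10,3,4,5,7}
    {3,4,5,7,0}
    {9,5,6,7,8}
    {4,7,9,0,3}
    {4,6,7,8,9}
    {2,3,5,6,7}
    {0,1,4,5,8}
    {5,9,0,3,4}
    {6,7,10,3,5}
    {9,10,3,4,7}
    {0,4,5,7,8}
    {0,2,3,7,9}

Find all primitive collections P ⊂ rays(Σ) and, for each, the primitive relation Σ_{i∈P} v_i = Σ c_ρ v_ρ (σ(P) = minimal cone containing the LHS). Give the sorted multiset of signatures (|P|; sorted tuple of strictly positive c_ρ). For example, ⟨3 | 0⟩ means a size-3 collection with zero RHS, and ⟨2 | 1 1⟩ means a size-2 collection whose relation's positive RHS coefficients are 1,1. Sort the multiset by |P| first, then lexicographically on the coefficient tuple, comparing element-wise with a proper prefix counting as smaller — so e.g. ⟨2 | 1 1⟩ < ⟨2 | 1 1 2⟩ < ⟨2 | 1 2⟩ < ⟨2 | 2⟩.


Primitive collections (16):

  P={0,6}:  v_{0} + v_{6} = 0  so sig = ⟨2 | 0⟩
  P={2,8}:  v_{2} + v_{8} = 0  so sig = ⟨2 | 0⟩
  P={1,7}:  v_{1} + v_{7} = v_{8}  so sig = ⟨2 | 1⟩
  P={2,4}:  v_{2} + v_{4} = v_{3}  so sig = ⟨2 | 1⟩
  P={3,8}:  v_{3} + v_{8} = v_{4}  so sig = ⟨2 | 1⟩
  P={0,10}:  v_{0} + v_{10} = v_{3} + v_{4} + v_{7}  so sig = ⟨2 | 1 1 1⟩
  P={1,2}:  v_{1} + v_{2} = v_{4} + v_{5} + v_{9}  so sig = ⟨2 | 1 1 1⟩
  P={1,3}:  v_{1} + v_{3} = 2·v_{4} + v_{5} + v_{9}  so sig = ⟨2 | 1 1 2⟩
  P={2,10}:  v_{2} + v_{10} = 2·v_{3} + v_{6} + v_{7}  so sig = ⟨2 | 1 1 2⟩
  P={8,10}:  v_{8} + v_{10} = 2·v_{4} + v_{6} + v_{7}  so sig = ⟨2 | 1 1 2⟩
  P={1,10}:  v_{1} + v_{10} = 2·v_{4} + v_{6}  so sig = ⟨2 | 1 2⟩
  P={5,9,10}:  v_{5} + v_{9} + v_{10} = v_{3} + v_{6}  so sig = ⟨3 | 1 1⟩
  P={4,5,7,9}:  v_{4} + v_{5} + v_{7} + v_{9} = 0  so sig = ⟨4 | 0⟩
  P={3,4,6,7}:  v_{3} + v_{4} + v_{6} + v_{7} = v_{10}  so sig = ⟨4 | 1⟩
  P={3,5,7,9}:  v_{3} + v_{5} + v_{7} + v_{9} = v_{2}  so sig = ⟨4 | 1⟩
  P={4,5,8,9}:  v_{4} + v_{5} + v_{8} + v_{9} = v_{1}  so sig = ⟨4 | 1⟩

Signatures (|P|; sorted positive RHS coefficients), sorted:
    |P|=2: 11 collections, coeffs (), (), (1), (1), (1), (1,1,1), (1,1,1), (1,1,2), (1,1,2), (1,1,2), (1,2)
    |P|=3: 1 collection, coeffs (1,1)
    |P|=4: 4 collections, coeffs (), (1), (1), (1)


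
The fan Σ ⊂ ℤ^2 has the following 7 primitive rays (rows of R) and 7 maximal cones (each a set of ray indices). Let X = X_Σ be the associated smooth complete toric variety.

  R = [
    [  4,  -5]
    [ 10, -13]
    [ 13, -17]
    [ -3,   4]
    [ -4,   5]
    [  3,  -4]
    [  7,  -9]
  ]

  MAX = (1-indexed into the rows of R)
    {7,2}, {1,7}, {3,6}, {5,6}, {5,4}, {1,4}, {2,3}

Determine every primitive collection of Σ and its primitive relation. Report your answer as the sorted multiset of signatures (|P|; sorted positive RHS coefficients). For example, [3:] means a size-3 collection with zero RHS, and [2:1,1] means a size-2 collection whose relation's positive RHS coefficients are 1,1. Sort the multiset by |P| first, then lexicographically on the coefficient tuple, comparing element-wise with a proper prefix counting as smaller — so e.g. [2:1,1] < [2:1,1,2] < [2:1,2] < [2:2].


Σ has 14 primitive collections:

  • {1,5}:  v_{1} + v_{5} = 0 — sig = [2:]
  • {4,6}:  v_{4} + v_{6} = 0 — sig = [2:]
  • {1,6}:  v_{1} + v_{6} = v_{7} — sig = [2:1]
  • {2,4}:  v_{2} + v_{4} = v_{7} — sig = [2:1]
  • {2,6}:  v_{2} + v_{6} = v_{3} — sig = [2:1]
  • {3,4}:  v_{3} + v_{4} = v_{2} — sig = [2:1]
  • {4,7}:  v_{4} + v_{7} = v_{1} — sig = [2:1]
  • {5,7}:  v_{5} + v_{7} = v_{6} — sig = [2:1]
  • {6,7}:  v_{6} + v_{7} = v_{2} — sig = [2:1]
  • {1,3}:  v_{1} + v_{3} = v_{2} + v_{7} — sig = [2:1,1]
  • {1,2}:  v_{1} + v_{2} = 2·v_{7} — sig = [2:2]
  • {2,5}:  v_{2} + v_{5} = 2·v_{6} — sig = [2:2]
  • {3,7}:  v_{3} + v_{7} = 2·v_{2} — sig = [2:2]
  • {3,5}:  v_{3} + v_{5} = 3·v_{6} — sig = [2:3]

Hence PRS(X_Σ) =
{ [2:] ×2,  [2:1] ×7,  [2:1,1],  [2:2] ×3,  [2:3] }


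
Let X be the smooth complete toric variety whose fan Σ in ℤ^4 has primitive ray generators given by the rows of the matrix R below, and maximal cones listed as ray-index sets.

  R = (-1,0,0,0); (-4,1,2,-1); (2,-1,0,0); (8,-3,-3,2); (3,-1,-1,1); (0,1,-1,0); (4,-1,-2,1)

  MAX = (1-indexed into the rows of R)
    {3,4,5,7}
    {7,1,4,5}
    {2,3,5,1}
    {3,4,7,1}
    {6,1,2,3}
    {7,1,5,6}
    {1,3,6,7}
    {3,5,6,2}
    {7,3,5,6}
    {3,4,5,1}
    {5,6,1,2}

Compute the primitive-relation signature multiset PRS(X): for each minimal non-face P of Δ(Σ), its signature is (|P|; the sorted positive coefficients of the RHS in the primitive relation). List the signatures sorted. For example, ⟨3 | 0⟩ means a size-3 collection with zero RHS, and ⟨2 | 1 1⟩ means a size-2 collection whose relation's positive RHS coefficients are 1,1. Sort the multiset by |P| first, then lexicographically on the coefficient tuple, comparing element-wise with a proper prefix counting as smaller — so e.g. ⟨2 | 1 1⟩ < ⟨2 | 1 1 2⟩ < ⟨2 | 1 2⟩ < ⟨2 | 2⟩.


Primitive collections (5):

  {2,7}:  v_{2} + v_{7} = 0  ⇒ sig = ⟨2 | 0⟩
  {2,4}:  v_{2} + v_{4} = v_{1} + v_{3} + v_{5}  ⇒ sig = ⟨2 | 1 1 1⟩
  {4,6}:  v_{4} + v_{6} = 2·v_{7}  ⇒ sig = ⟨2 | 2⟩
  {1,3,5,6}:  v_{1} + v_{3} + v_{5} + v_{6} = v_{7}  ⇒ sig = ⟨4 | 1⟩
  {1,3,5,7}:  v_{1} + v_{3} + v_{5} + v_{7} = v_{4}  ⇒ sig = ⟨4 | 1⟩

so the primitive-relation signature multiset is
{ ⟨2 | 0⟩,  ⟨2 | 1 1 1⟩,  ⟨2 | 2⟩,  ⟨4 | 1⟩ ×2 }


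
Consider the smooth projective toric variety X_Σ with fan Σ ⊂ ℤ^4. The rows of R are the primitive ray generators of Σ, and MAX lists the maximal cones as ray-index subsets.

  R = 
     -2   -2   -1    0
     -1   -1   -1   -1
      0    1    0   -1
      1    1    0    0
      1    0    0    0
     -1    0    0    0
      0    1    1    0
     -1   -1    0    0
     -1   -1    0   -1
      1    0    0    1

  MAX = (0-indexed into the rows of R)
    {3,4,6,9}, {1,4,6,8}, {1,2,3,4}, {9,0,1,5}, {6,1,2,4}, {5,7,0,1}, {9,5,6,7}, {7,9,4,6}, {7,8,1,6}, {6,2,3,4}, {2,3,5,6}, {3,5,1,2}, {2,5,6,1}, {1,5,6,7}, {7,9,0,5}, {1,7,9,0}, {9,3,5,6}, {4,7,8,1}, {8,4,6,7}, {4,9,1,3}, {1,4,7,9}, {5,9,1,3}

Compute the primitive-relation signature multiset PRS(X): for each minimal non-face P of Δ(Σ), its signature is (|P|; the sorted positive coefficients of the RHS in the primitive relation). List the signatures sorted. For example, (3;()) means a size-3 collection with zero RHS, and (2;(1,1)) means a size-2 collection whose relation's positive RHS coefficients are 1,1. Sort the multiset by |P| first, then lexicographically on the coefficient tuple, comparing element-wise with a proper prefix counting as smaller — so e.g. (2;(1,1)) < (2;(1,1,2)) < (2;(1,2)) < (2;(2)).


Σ has 17 primitive collections:

  {3,7}:  v_{3} + v_{7} = 0  →  sig = (2;())
  {4,5}:  v_{4} + v_{5} = 0  →  sig = (2;())
  {2,9}:  v_{2} + v_{9} = v_{3}  →  sig = (2;(1))
  {0,2}:  v_{0} + v_{2} = v_{1} + v_{5}  →  sig = (2;(1,1))
  {0,6}:  v_{0} + v_{6} = v_{5} + v_{7}  →  sig = (2;(1,1))
  {2,7}:  v_{2} + v_{7} = v_{1} + v_{6}  →  sig = (2;(1,1))
  {8,9}:  v_{8} + v_{9} = v_{4} + v_{7}  →  sig = (2;(1,1))
  {0,3}:  v_{0} + v_{3} = v_{1} + v_{5} + v_{9}  →  sig = (2;(1,1,1))
  {0,4}:  v_{0} + v_{4} = v_{1} + v_{7} + v_{9}  →  sig = (2;(1,1,1))
  {3,8}:  v_{3} + v_{8} = v_{1} + v_{4} + v_{6}  →  sig = (2;(1,1,1))
  {5,8}:  v_{5} + v_{8} = v_{1} + v_{6} + v_{7}  →  sig = (2;(1,1,1))
  {0,8}:  v_{0} + v_{8} = v_{1} + 2·v_{7}  →  sig = (2;(1,2))
  {2,8}:  v_{2} + v_{8} = 2·v_{1} + v_{4} + 2·v_{6}  →  sig = (2;(1,2,2))
  {1,6,9}:  v_{1} + v_{6} + v_{9} = 0  →  sig = (3;())
  {1,3,6}:  v_{1} + v_{3} + v_{6} = v_{2}  →  sig = (3;(1))
  {1,4,6,7}:  v_{1} + v_{4} + v_{6} + v_{7} = v_{8}  →  sig = (4;(1))
  {1,5,7,9}:  v_{1} + v_{5} + v_{7} + v_{9} = v_{0}  →  sig = (4;(1))

Hence PRS(X_Σ) =
    |P|=2: 13 collections, coeffs (), (), (1), (1,1), (1,1), (1,1), (1,1), (1,1,1), (1,1,1), (1,1,1), (1,1,1), (1,2), (1,2,2)
    |P|=3: 2 collections, coeffs (), (1)
    |P|=4: 2 collections, coeffs (1), (1)


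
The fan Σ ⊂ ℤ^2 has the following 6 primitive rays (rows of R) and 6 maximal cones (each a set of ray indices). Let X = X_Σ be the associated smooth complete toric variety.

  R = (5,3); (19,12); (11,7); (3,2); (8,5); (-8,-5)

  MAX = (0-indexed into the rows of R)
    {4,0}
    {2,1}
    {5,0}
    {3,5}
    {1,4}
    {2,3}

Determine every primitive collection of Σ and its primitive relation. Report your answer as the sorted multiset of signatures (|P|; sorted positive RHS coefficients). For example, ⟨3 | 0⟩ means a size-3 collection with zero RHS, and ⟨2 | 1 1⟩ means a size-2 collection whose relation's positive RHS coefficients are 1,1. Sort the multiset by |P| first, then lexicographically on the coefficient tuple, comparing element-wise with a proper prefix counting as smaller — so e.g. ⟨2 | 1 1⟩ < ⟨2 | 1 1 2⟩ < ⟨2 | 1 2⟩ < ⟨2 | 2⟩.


|primitive collections| = 9. Relations:

  P={4,5}:  v_{4} + v_{5} = 0 ; sig = ⟨2 | 0⟩
  P={0,3}:  v_{0} + v_{3} = v_{4} ; sig = ⟨2 | 1⟩
  P={1,5}:  v_{1} + v_{5} = v_{2} ; sig = ⟨2 | 1⟩
  P={2,4}:  v_{2} + v_{4} = v_{1} ; sig = ⟨2 | 1⟩
  P={2,5}:  v_{2} + v_{5} = v_{3} ; sig = ⟨2 | 1⟩
  P={3,4}:  v_{3} + v_{4} = v_{2} ; sig = ⟨2 | 1⟩
  P={0,2}:  v_{0} + v_{2} = 2·v_{4} ; sig = ⟨2 | 2⟩
  P={1,3}:  v_{1} + v_{3} = 2·v_{2} ; sig = ⟨2 | 2⟩
  P={0,1}:  v_{0} + v_{1} = 3·v_{4} ; sig = ⟨2 | 3⟩

Sorted signature multiset PRS(X):
    |P|=2: 9 collections, coeffs (), (1), (1), (1), (1), (1), (2), (2), (3)


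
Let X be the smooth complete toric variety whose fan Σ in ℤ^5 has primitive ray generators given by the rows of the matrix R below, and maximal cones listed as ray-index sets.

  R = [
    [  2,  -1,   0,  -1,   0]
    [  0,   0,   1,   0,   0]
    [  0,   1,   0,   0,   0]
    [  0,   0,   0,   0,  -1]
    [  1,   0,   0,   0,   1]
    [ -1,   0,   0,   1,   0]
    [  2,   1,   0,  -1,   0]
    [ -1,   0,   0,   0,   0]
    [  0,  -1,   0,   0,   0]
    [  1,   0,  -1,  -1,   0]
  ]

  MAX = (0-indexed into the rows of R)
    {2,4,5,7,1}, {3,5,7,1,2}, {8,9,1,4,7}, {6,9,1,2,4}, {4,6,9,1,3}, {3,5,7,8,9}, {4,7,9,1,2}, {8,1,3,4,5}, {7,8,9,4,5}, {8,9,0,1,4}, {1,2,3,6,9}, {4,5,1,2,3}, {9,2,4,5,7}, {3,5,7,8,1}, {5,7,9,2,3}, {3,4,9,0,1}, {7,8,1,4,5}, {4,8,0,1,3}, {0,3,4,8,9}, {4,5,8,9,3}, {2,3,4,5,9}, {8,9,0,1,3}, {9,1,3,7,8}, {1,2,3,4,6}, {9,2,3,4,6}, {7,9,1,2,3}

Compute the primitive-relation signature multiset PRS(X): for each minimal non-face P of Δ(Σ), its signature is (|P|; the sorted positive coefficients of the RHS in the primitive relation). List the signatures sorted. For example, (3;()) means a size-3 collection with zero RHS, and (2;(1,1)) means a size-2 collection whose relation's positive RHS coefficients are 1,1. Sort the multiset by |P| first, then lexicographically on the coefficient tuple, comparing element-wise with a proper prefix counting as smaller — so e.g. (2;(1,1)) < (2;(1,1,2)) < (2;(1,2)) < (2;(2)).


Minimal non-faces — 12 found among 10 rays, 26 max cones:

  {2,8}:  v_{2} + v_{8} = 0  ⇒ sig = (2;())
  {0,5}:  v_{0} + v_{5} = v_{3} + v_{4} + v_{8}  ⇒ sig = (2;(1,1,1))
  {0,7}:  v_{0} + v_{7} = v_{1} + v_{8} + v_{9}  ⇒ sig = (2;(1,1,1))
  {5,6}:  v_{5} + v_{6} = v_{2} + v_{3} + v_{4}  ⇒ sig = (2;(1,1,1))
  {6,7}:  v_{6} + v_{7} = v_{1} + v_{2} + v_{9}  ⇒ sig = (2;(1,1,1))
  {0,2}:  v_{0} + v_{2} = v_{1} + v_{3} + v_{4} + v_{9}  ⇒ sig = (2;(1,1,1,1))
  {6,8}:  v_{6} + v_{8} = v_{1} + v_{3} + v_{4} + v_{9}  ⇒ sig = (2;(1,1,1,1))
  {0,6}:  v_{0} + v_{6} = 2·v_{1} + 2·v_{3} + 2·v_{4} + 2·v_{9}  ⇒ sig = (2;(2,2,2,2))
  {1,5,9}:  v_{1} + v_{5} + v_{9} = 0  ⇒ sig = (3;())
  {3,4,7}:  v_{3} + v_{4} + v_{7} = 0  ⇒ sig = (3;())
  {1,2,3,4,9}:  v_{1} + v_{2} + v_{3} + v_{4} + v_{9} = v_{6}  ⇒ sig = (5;(1))
  {1,3,4,8,9}:  v_{1} + v_{3} + v_{4} + v_{8} + v_{9} = v_{0}  ⇒ sig = (5;(1))

Signatures (|P|; sorted positive RHS coefficients), sorted:
    (2;())
    (2;(1,1,1))
    (2;(1,1,1))
    (2;(1,1,1))
    (2;(1,1,1))
    (2;(1,1,1,1))
    (2;(1,1,1,1))
    (2;(2,2,2,2))
    (3;())
    (3;())
    (5;(1))
    (5;(1))


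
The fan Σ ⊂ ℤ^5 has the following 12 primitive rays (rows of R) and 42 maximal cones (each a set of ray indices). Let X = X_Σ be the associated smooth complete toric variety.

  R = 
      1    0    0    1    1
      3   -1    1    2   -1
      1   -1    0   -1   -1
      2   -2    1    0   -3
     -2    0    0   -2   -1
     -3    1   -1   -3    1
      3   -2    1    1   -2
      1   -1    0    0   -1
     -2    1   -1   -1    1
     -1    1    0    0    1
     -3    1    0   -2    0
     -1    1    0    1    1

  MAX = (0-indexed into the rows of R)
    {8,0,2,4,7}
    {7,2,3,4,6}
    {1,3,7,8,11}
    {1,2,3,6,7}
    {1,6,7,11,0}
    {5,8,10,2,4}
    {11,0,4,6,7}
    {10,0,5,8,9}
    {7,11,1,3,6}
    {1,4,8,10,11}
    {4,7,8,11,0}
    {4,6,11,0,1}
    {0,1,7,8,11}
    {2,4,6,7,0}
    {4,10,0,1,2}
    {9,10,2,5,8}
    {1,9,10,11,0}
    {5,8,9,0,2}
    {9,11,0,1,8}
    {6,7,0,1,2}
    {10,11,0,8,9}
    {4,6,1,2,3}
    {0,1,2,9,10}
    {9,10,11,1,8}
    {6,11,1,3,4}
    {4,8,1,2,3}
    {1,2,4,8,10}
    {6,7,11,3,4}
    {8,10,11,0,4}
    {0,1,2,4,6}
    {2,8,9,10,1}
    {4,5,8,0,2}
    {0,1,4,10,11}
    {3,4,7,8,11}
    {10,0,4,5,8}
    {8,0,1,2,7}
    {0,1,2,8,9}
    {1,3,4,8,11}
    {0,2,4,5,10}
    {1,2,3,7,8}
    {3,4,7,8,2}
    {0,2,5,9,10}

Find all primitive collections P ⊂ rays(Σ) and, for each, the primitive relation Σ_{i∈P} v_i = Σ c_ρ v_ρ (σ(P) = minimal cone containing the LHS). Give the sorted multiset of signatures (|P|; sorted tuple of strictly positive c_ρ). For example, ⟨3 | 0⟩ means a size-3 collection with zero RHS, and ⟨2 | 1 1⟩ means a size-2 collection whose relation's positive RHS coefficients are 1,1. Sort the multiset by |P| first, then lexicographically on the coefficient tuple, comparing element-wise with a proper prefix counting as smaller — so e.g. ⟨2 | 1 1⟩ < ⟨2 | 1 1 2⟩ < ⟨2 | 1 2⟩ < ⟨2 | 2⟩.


Δ(Σ) — 12 vertices, 19 min non-faces:

  P = {2,11}:  v_{2} + v_{11} = 0  so sig = ⟨2 | 0⟩
  P = {7,9}:  v_{7} + v_{9} = 0  so sig = ⟨2 | 0⟩
  P = {0,3}:  v_{0} + v_{3} = v_{6}  so sig = ⟨2 | 1⟩
  P = {4,9}:  v_{4} + v_{9} = v_{10}  so sig = ⟨2 | 1⟩
  P = {6,8}:  v_{6} + v_{8} = v_{7}  so sig = ⟨2 | 1⟩
  P = {7,10}:  v_{7} + v_{10} = v_{4}  so sig = ⟨2 | 1⟩
  P = {1,5}:  v_{1} + v_{5} = v_{2} + v_{9}  so sig = ⟨2 | 1 1⟩
  P = {3,5}:  v_{3} + v_{5} = v_{2} + v_{4}  so sig = ⟨2 | 1 1⟩
  P = {3,9}:  v_{3} + v_{9} = v_{1} + v_{4}  so sig = ⟨2 | 1 1⟩
  P = {5,6}:  v_{5} + v_{6} = v_{0} + v_{2} + v_{4}  so sig = ⟨2 | 1 1 1⟩
  P = {5,11}:  v_{5} + v_{11} = v_{0} + v_{8} + v_{10}  so sig = ⟨2 | 1 1 1⟩
  P = {6,9}:  v_{6} + v_{9} = v_{0} + v_{1} + v_{4}  so sig = ⟨2 | 1 1 1⟩
  P = {5,7}:  v_{5} + v_{7} = v_{0} + v_{2} + v_{4} + v_{8}  so sig = ⟨2 | 1 1 1 1⟩
  P = {6,10}:  v_{6} + v_{10} = v_{0} + v_{1} + 2·v_{4}  so sig = ⟨2 | 1 1 2⟩
  P = {3,10}:  v_{3} + v_{10} = v_{1} + 2·v_{4}  so sig = ⟨2 | 1 2⟩
  P = {1,4,7}:  v_{1} + v_{4} + v_{7} = v_{3}  so sig = ⟨3 | 1⟩
  P = {0,1,4,8}:  v_{0} + v_{1} + v_{4} + v_{8} = 0  so sig = ⟨4 | 0⟩
  P = {0,1,8,10}:  v_{0} + v_{1} + v_{8} + v_{10} = v_{9}  so sig = ⟨4 | 1⟩
  P = {0,2,8,10}:  v_{0} + v_{2} + v_{8} + v_{10} = v_{5}  so sig = ⟨4 | 1⟩

Hence PRS(X_Σ) =
    ⟨2 | 0⟩
    ⟨2 | 0⟩
    ⟨2 | 1⟩
    ⟨2 | 1⟩
    ⟨2 | 1⟩
    ⟨2 | 1⟩
    ⟨2 | 1 1⟩
    ⟨2 | 1 1⟩
    ⟨2 | 1 1⟩
    ⟨2 | 1 1 1⟩
    ⟨2 | 1 1 1⟩
    ⟨2 | 1 1 1⟩
    ⟨2 | 1 1 1 1⟩
    ⟨2 | 1 1 2⟩
    ⟨2 | 1 2⟩
    ⟨3 | 1⟩
    ⟨4 | 0⟩
    ⟨4 | 1⟩
    ⟨4 | 1⟩


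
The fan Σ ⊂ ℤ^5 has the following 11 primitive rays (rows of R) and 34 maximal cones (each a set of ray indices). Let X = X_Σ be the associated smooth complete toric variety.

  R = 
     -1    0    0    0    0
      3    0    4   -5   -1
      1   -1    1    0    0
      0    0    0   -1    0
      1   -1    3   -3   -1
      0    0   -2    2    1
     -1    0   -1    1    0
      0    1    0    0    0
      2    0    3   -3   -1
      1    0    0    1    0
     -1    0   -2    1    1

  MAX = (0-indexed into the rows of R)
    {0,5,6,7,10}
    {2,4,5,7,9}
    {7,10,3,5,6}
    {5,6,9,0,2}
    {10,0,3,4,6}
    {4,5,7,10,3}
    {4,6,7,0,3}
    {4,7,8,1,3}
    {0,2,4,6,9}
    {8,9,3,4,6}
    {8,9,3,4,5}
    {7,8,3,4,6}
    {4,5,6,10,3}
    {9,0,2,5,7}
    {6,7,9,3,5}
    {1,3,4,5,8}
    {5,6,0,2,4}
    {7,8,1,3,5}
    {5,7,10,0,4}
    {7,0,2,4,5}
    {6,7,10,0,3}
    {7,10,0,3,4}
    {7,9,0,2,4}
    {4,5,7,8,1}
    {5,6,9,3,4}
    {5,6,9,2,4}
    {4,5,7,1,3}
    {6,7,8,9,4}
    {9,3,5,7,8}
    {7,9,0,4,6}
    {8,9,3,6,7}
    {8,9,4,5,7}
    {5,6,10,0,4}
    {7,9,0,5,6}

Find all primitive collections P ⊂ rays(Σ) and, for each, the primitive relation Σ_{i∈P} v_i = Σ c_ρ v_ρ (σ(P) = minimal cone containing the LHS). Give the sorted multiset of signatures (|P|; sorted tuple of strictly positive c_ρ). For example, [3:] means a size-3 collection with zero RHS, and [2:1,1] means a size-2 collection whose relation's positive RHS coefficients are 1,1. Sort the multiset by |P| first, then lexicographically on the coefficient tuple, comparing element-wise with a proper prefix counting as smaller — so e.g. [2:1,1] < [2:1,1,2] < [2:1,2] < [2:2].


Σ has 20 primitive collections:

  • {9,10}:  v_{9} + v_{10} = v_{5}  so sig = [2:1]
  • {0,8}:  v_{0} + v_{8} = v_{4} + v_{7}  so sig = [2:1,1]
  • {1,6}:  v_{1} + v_{6} = v_{3} + v_{8}  so sig = [2:1,1]
  • {2,3}:  v_{2} + v_{3} = v_{4} + v_{5}  so sig = [2:1,1]
  • {8,10}:  v_{8} + v_{10} = v_{3} + v_{4} + v_{5} + v_{7}  so sig = [2:1,1,1,1]
  • {2,8}:  v_{2} + v_{8} = 2·v_{4} + v_{5} + v_{7} + v_{9}  so sig = [2:1,1,1,2]
  • {2,10}:  v_{2} + v_{10} = v_{0} + v_{4} + 2·v_{5}  so sig = [2:1,1,2]
  • {0,1}:  v_{0} + v_{1} = v_{3} + 2·v_{4} + v_{5} + 2·v_{7}  so sig = [2:1,1,2,2]
  • {1,2}:  v_{1} + v_{2} = 2·v_{4} + 2·v_{5} + v_{7} + v_{8}  so sig = [2:1,1,2,2]
  • {1,9}:  v_{1} + v_{9} = v_{5} + 2·v_{8}  so sig = [2:1,2]
  • {1,10}:  v_{1} + v_{10} = 2·v_{3} + 2·v_{4} + 2·v_{5} + 2·v_{7}  so sig = [2:2,2,2,2]
  • {0,3,9}:  v_{0} + v_{3} + v_{9} = 0  so sig = [3:]
  • {0,3,5}:  v_{0} + v_{3} + v_{5} = v_{10}  so sig = [3:1]
  • {2,6,7}:  v_{2} + v_{6} + v_{7} = v_{0} + v_{9}  so sig = [3:1,1]
  • {5,6,8}:  v_{5} + v_{6} + v_{8} = v_{3} + v_{9}  so sig = [3:1,1]
  • {4,5,6,7}:  v_{4} + v_{5} + v_{6} + v_{7} = 0  so sig = [4:]
  • {0,4,5,9}:  v_{0} + v_{4} + v_{5} + v_{9} = v_{2}  so sig = [4:1]
  • {3,4,7,9}:  v_{3} + v_{4} + v_{7} + v_{9} = v_{8}  so sig = [4:1]
  • {4,6,7,10}:  v_{4} + v_{6} + v_{7} + v_{10} = v_{0} + v_{3}  so sig = [4:1,1]
  • {3,4,5,7,8}:  v_{3} + v_{4} + v_{5} + v_{7} + v_{8} = v_{1}  so sig = [5:1]

Signatures (|P|; sorted positive RHS coefficients), sorted:
    [2:1]
    [2:1,1]
    [2:1,1]
    [2:1,1]
    [2:1,1,1,1]
    [2:1,1,1,2]
    [2:1,1,2]
    [2:1,1,2,2]
    [2:1,1,2,2]
    [2:1,2]
    [2:2,2,2,2]
    [3:]
    [3:1]
    [3:1,1]
    [3:1,1]
    [4:]
    [4:1]
    [4:1]
    [4:1,1]
    [5:1]


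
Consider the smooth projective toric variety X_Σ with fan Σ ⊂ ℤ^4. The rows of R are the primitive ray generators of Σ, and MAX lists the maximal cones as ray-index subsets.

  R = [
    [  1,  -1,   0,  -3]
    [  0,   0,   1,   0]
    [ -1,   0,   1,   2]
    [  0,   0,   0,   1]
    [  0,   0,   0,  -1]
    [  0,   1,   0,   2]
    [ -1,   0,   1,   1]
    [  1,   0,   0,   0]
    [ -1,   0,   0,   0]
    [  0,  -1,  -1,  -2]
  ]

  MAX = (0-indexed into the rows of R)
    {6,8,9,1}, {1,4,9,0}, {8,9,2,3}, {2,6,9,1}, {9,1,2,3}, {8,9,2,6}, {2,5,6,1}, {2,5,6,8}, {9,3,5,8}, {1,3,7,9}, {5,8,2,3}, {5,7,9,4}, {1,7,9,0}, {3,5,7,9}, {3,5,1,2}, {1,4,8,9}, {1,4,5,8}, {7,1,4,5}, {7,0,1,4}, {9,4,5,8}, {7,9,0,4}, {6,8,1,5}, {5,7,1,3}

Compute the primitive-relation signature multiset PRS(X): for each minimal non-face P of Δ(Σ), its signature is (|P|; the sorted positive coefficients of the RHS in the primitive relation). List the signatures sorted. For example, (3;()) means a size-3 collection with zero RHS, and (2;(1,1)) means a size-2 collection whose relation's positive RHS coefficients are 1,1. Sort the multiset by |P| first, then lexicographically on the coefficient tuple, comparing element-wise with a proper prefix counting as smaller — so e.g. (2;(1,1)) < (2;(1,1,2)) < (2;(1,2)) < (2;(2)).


18 collections generate NE(X_Σ); each relation:

  P = {3,4}:  v_{3} + v_{4} = 0  ⟹  sig = (2;())
  P = {7,8}:  v_{7} + v_{8} = 0  ⟹  sig = (2;())
  P = {2,4}:  v_{2} + v_{4} = v_{6}  ⟹  sig = (2;(1))
  P = {3,6}:  v_{3} + v_{6} = v_{2}  ⟹  sig = (2;(1))
  P = {0,5}:  v_{0} + v_{5} = v_{4} + v_{7}  ⟹  sig = (2;(1,1))
  P = {4,6}:  v_{4} + v_{6} = v_{1} + v_{8}  ⟹  sig = (2;(1,1))
  P = {6,7}:  v_{6} + v_{7} = v_{1} + v_{3}  ⟹  sig = (2;(1,1))
  P = {0,3}:  v_{0} + v_{3} = v_{1} + v_{7} + v_{9}  ⟹  sig = (2;(1,1,1))
  P = {0,8}:  v_{0} + v_{8} = v_{1} + v_{4} + v_{9}  ⟹  sig = (2;(1,1,1))
  P = {0,2}:  v_{0} + v_{2} = 2·v_{1} + v_{3} + v_{9}  ⟹  sig = (2;(1,1,2))
  P = {0,6}:  v_{0} + v_{6} = 2·v_{1} + v_{9}  ⟹  sig = (2;(1,2))
  P = {2,7}:  v_{2} + v_{7} = v_{1} + 2·v_{3}  ⟹  sig = (2;(1,2))
  P = {1,5,9}:  v_{1} + v_{5} + v_{9} = 0  ⟹  sig = (3;())
  P = {1,3,8}:  v_{1} + v_{3} + v_{8} = v_{6}  ⟹  sig = (3;(1))
  P = {5,6,9}:  v_{5} + v_{6} + v_{9} = v_{3} + v_{8}  ⟹  sig = (3;(1,1))
  P = {2,5,9}:  v_{2} + v_{5} + v_{9} = 2·v_{3} + v_{8}  ⟹  sig = (3;(1,2))
  P = {1,2,8}:  v_{1} + v_{2} + v_{8} = 2·v_{6}  ⟹  sig = (3;(2))
  P = {1,4,7,9}:  v_{1} + v_{4} + v_{7} + v_{9} = v_{0}  ⟹  sig = (4;(1))

Sorted signature multiset PRS(X):
    (2;())
    (2;())
    (2;(1))
    (2;(1))
    (2;(1,1))
    (2;(1,1))
    (2;(1,1))
    (2;(1,1,1))
    (2;(1,1,1))
    (2;(1,1,2))
    (2;(1,2))
    (2;(1,2))
    (3;())
    (3;(1))
    (3;(1,1))
    (3;(1,2))
    (3;(2))
    (4;(1))


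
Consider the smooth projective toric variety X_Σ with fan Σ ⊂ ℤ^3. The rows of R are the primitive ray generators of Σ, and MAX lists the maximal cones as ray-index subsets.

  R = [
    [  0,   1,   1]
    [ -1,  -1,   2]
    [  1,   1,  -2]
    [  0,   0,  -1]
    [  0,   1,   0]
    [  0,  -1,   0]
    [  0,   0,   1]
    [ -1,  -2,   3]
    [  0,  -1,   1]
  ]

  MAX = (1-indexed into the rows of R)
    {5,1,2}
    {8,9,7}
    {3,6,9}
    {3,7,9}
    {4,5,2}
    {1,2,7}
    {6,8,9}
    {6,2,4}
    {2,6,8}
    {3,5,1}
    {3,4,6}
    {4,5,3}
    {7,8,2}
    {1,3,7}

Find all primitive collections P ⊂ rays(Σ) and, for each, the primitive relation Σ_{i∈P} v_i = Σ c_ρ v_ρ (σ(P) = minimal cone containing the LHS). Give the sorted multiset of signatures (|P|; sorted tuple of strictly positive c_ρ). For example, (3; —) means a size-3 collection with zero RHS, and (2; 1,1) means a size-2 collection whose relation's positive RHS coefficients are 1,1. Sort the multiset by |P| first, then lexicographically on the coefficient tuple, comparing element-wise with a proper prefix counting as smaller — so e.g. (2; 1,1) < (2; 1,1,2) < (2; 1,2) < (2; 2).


15 collections generate NE(X_Σ); each relation:

  • {2,3}:  v_{2} + v_{3} = 0  ⇒ sig = (2; —)
  • {4,7}:  v_{4} + v_{7} = 0  ⇒ sig = (2; —)
  • {5,6}:  v_{5} + v_{6} = 0  ⇒ sig = (2; —)
  • {1,4}:  v_{1} + v_{4} = v_{5}  ⇒ sig = (2; 1)
  • {1,6}:  v_{1} + v_{6} = v_{7}  ⇒ sig = (2; 1)
  • {2,9}:  v_{2} + v_{9} = v_{8}  ⇒ sig = (2; 1)
  • {3,8}:  v_{3} + v_{8} = v_{9}  ⇒ sig = (2; 1)
  • {4,9}:  v_{4} + v_{9} = v_{6}  ⇒ sig = (2; 1)
  • {5,7}:  v_{5} + v_{7} = v_{1}  ⇒ sig = (2; 1)
  • {5,9}:  v_{5} + v_{9} = v_{7}  ⇒ sig = (2; 1)
  • {6,7}:  v_{6} + v_{7} = v_{9}  ⇒ sig = (2; 1)
  • {4,8}:  v_{4} + v_{8} = v_{2} + v_{6}  ⇒ sig = (2; 1,1)
  • {5,8}:  v_{5} + v_{8} = v_{2} + v_{7}  ⇒ sig = (2; 1,1)
  • {1,8}:  v_{1} + v_{8} = v_{2} + 2·v_{7}  ⇒ sig = (2; 1,2)
  • {1,9}:  v_{1} + v_{9} = 2·v_{7}  ⇒ sig = (2; 2)

Signatures (|P|; sorted positive RHS coefficients), sorted:
    |P|=2: 15 collections, coeffs (), (), (), (1), (1), (1), (1), (1), (1), (1), (1), (1,1), (1,1), (1,2), (2)


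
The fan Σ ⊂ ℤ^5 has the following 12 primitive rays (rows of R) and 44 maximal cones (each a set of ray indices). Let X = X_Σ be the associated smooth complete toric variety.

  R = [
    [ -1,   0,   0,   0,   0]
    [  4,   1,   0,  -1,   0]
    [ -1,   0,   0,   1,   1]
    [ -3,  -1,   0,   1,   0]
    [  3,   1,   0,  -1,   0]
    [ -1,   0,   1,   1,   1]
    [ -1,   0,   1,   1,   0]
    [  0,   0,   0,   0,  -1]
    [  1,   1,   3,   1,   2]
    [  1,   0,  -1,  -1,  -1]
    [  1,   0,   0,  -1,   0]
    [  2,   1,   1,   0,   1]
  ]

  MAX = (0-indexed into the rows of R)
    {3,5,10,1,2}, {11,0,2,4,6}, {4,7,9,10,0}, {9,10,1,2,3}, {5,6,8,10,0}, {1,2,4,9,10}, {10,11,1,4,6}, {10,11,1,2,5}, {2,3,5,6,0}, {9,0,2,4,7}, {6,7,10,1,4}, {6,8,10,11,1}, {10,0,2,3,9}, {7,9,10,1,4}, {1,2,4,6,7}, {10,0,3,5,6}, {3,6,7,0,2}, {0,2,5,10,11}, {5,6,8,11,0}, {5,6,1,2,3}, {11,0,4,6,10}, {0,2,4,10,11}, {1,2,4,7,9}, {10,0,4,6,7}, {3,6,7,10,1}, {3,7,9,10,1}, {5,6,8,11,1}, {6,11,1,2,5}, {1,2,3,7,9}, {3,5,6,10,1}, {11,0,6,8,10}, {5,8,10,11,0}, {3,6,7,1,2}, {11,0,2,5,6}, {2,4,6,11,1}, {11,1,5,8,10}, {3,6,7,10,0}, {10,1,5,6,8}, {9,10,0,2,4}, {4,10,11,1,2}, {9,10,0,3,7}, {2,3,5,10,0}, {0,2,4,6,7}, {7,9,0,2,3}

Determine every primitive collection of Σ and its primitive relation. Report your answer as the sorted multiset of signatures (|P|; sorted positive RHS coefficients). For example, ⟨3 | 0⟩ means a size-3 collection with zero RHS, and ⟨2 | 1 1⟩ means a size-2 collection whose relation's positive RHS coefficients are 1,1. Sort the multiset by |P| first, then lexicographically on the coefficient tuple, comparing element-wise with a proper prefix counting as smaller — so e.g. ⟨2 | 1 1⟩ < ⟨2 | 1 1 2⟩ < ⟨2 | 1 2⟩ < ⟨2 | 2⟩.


17 minimal non-faces of Δ(Σ) (on 12 rays):

  P={3,4}:  v_{3} + v_{4} = 0  ⟹  sig = ⟨2 | 0⟩
  P={5,9}:  v_{5} + v_{9} = 0  ⟹  sig = ⟨2 | 0⟩
  P={0,1}:  v_{0} + v_{1} = v_{4}  ⟹  sig = ⟨2 | 1⟩
  P={3,11}:  v_{3} + v_{11} = v_{5}  ⟹  sig = ⟨2 | 1⟩
  P={4,5}:  v_{4} + v_{5} = v_{11}  ⟹  sig = ⟨2 | 1⟩
  P={5,7}:  v_{5} + v_{7} = v_{6}  ⟹  sig = ⟨2 | 1⟩
  P={6,9}:  v_{6} + v_{9} = v_{7}  ⟹  sig = ⟨2 | 1⟩
  P={9,11}:  v_{9} + v_{11} = v_{4}  ⟹  sig = ⟨2 | 1⟩
  P={7,11}:  v_{7} + v_{11} = v_{4} + v_{6}  ⟹  sig = ⟨2 | 1 1⟩
  P={8,9}:  v_{8} + v_{9} = v_{6} + v_{10} + v_{11}  ⟹  sig = ⟨2 | 1 1 1⟩
  P={3,8}:  v_{3} + v_{8} = 2·v_{5} + v_{6} + v_{10}  ⟹  sig = ⟨2 | 1 1 2⟩
  P={4,8}:  v_{4} + v_{8} = v_{6} + v_{10} + 2·v_{11}  ⟹  sig = ⟨2 | 1 1 2⟩
  P={7,8}:  v_{7} + v_{8} = 2·v_{6} + v_{10} + v_{11}  ⟹  sig = ⟨2 | 1 1 2⟩
  P={2,8}:  v_{2} + v_{8} = 2·v_{5} + v_{11}  ⟹  sig = ⟨2 | 1 2⟩
  P={2,7,10}:  v_{2} + v_{7} + v_{10} = 0  ⟹  sig = ⟨3 | 0⟩
  P={2,6,10}:  v_{2} + v_{6} + v_{10} = v_{5}  ⟹  sig = ⟨3 | 1⟩
  P={5,6,10,11}:  v_{5} + v_{6} + v_{10} + v_{11} = v_{8}  ⟹  sig = ⟨4 | 1⟩

Sorted signature multiset PRS(X):
    |P|=2: 14 collections, coeffs (), (), (1), (1), (1), (1), (1), (1), (1,1), (1,1,1), (1,1,2), (1,1,2), (1,1,2), (1,2)
    |P|=3: 2 collections, coeffs (), (1)
    |P|=4: 1 collection, coeffs (1)


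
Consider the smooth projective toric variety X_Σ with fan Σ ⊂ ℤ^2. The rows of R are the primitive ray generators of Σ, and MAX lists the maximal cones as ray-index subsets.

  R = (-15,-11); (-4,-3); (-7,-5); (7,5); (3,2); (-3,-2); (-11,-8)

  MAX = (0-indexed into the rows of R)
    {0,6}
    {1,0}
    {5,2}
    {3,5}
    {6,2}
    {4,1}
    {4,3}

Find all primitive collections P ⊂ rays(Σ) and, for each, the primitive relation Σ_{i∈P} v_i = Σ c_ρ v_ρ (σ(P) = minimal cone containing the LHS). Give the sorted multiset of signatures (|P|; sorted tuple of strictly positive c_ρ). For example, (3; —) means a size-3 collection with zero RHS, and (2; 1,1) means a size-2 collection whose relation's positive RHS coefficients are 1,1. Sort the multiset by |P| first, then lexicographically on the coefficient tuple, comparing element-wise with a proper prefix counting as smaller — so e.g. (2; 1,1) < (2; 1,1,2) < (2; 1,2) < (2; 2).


Minimal non-faces — 14 found among 7 rays, 7 max cones:

  P = {2,3}:  v_{2} + v_{3} = 0  →  sig = (2; —)
  P = {4,5}:  v_{4} + v_{5} = 0  →  sig = (2; —)
  P = {1,2}:  v_{1} + v_{2} = v_{6}  →  sig = (2; 1)
  P = {1,3}:  v_{1} + v_{3} = v_{4}  →  sig = (2; 1)
  P = {1,5}:  v_{1} + v_{5} = v_{2}  →  sig = (2; 1)
  P = {1,6}:  v_{1} + v_{6} = v_{0}  →  sig = (2; 1)
  P = {2,4}:  v_{2} + v_{4} = v_{1}  →  sig = (2; 1)
  P = {3,6}:  v_{3} + v_{6} = v_{1}  →  sig = (2; 1)
  P = {0,5}:  v_{0} + v_{5} = v_{2} + v_{6}  →  sig = (2; 1,1)
  P = {0,2}:  v_{0} + v_{2} = 2·v_{6}  →  sig = (2; 2)
  P = {0,3}:  v_{0} + v_{3} = 2·v_{1}  →  sig = (2; 2)
  P = {4,6}:  v_{4} + v_{6} = 2·v_{1}  →  sig = (2; 2)
  P = {5,6}:  v_{5} + v_{6} = 2·v_{2}  →  sig = (2; 2)
  P = {0,4}:  v_{0} + v_{4} = 3·v_{1}  →  sig = (2; 3)

so the primitive-relation signature multiset is
    (2; —)
    (2; —)
    (2; 1)
    (2; 1)
    (2; 1)
    (2; 1)
    (2; 1)
    (2; 1)
    (2; 1,1)
    (2; 2)
    (2; 2)
    (2; 2)
    (2; 2)
    (2; 3)


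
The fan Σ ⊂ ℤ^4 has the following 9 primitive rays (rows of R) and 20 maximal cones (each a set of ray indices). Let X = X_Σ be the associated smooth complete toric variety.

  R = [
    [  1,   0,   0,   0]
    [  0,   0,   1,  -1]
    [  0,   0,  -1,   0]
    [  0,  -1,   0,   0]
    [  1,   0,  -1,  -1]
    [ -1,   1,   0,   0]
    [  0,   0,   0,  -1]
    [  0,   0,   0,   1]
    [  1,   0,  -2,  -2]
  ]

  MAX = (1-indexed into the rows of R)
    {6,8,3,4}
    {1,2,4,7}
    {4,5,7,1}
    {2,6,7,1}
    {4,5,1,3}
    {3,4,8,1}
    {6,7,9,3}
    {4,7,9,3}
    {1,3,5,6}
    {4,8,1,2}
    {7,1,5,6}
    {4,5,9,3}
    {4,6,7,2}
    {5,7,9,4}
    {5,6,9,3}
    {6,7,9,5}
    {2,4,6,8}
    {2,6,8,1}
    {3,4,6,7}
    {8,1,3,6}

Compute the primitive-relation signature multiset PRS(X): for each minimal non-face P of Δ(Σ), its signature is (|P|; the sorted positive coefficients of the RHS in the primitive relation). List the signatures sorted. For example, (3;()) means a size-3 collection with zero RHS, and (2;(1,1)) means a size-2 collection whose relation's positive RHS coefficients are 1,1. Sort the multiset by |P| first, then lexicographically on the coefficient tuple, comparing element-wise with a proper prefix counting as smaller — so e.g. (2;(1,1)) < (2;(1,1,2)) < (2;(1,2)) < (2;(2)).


Δ(Σ) — 9 vertices, 12 min non-faces:

  {7,8}:  v_{7} + v_{8} = 0  ⇒ sig = (2;())
  {2,3}:  v_{2} + v_{3} = v_{7}  ⇒ sig = (2;(1))
  {5,8}:  v_{5} + v_{8} = v_{1} + v_{3}  ⇒ sig = (2;(1,1))
  {8,9}:  v_{8} + v_{9} = v_{3} + v_{5}  ⇒ sig = (2;(1,1))
  {2,5}:  v_{2} + v_{5} = v_{1} + 2·v_{7}  ⇒ sig = (2;(1,2))
  {2,9}:  v_{2} + v_{9} = v_{5} + 2·v_{7}  ⇒ sig = (2;(1,2))
  {1,9}:  v_{1} + v_{9} = 2·v_{5}  ⇒ sig = (2;(2))
  {1,4,6}:  v_{1} + v_{4} + v_{6} = 0  ⇒ sig = (3;())
  {1,3,7}:  v_{1} + v_{3} + v_{7} = v_{5}  ⇒ sig = (3;(1))
  {3,5,7}:  v_{3} + v_{5} + v_{7} = v_{9}  ⇒ sig = (3;(1))
  {4,5,6}:  v_{4} + v_{5} + v_{6} = v_{3} + v_{7}  ⇒ sig = (3;(1,1))
  {4,6,9}:  v_{4} + v_{6} + v_{9} = 2·v_{3} + 2·v_{7}  ⇒ sig = (3;(2,2))

Hence PRS(X_Σ) =
{ (2;()),  (2;(1)),  (2;(1,1)) ×2,  (2;(1,2)) ×2,  (2;(2)),  (3;()),  (3;(1)) ×2,  (3;(1,1)),  (3;(2,2)) }


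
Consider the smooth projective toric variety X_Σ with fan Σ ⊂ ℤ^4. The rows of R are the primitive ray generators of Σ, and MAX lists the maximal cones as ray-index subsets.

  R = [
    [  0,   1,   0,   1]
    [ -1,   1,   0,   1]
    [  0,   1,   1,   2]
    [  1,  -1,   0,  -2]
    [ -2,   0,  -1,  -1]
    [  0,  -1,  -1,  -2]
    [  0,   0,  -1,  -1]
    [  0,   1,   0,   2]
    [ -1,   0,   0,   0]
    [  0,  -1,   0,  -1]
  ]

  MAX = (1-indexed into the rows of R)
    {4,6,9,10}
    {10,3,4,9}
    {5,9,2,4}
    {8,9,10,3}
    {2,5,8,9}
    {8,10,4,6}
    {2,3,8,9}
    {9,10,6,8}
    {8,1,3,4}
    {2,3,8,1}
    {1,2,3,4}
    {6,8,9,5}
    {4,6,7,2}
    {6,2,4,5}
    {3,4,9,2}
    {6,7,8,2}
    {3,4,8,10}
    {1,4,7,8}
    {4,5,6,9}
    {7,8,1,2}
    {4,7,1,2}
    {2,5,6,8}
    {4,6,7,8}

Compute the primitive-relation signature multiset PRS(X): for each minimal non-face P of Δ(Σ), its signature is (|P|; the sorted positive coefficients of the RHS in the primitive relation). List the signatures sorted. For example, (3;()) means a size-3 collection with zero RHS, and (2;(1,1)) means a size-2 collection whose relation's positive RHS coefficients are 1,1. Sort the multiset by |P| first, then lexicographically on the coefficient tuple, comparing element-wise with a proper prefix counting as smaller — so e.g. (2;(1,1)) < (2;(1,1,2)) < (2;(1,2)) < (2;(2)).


Primitive collections (16):

  P = {1,10}:  v_{1} + v_{10} = 0 ; sig = (2;())
  P = {3,6}:  v_{3} + v_{6} = 0 ; sig = (2;())
  P = {1,6}:  v_{1} + v_{6} = v_{7} ; sig = (2;(1))
  P = {1,9}:  v_{1} + v_{9} = v_{2} ; sig = (2;(1))
  P = {2,10}:  v_{2} + v_{10} = v_{9} ; sig = (2;(1))
  P = {3,7}:  v_{3} + v_{7} = v_{1} ; sig = (2;(1))
  P = {7,10}:  v_{7} + v_{10} = v_{6} ; sig = (2;(1))
  P = {3,5}:  v_{3} + v_{5} = v_{2} + v_{9} ; sig = (2;(1,1))
  P = {7,9}:  v_{7} + v_{9} = v_{2} + v_{6} ; sig = (2;(1,1))
  P = {1,5}:  v_{1} + v_{5} = 2·v_{2} + v_{6} ; sig = (2;(1,2))
  P = {5,10}:  v_{5} + v_{10} = v_{6} + 2·v_{9} ; sig = (2;(1,2))
  P = {5,7}:  v_{5} + v_{7} = 2·v_{2} + 2·v_{6} ; sig = (2;(2,2))
  P = {4,8,9}:  v_{4} + v_{8} + v_{9} = 0 ; sig = (3;())
  P = {2,4,8}:  v_{2} + v_{4} + v_{8} = v_{1} ; sig = (3;(1))
  P = {2,6,9}:  v_{2} + v_{6} + v_{9} = v_{5} ; sig = (3;(1))
  P = {4,5,8}:  v_{4} + v_{5} + v_{8} = v_{2} + v_{6} ; sig = (3;(1,1))

Sorted signature multiset PRS(X):
{ (2;()) ×2,  (2;(1)) ×5,  (2;(1,1)) ×2,  (2;(1,2)) ×2,  (2;(2,2)),  (3;()),  (3;(1)) ×2,  (3;(1,1)) }
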